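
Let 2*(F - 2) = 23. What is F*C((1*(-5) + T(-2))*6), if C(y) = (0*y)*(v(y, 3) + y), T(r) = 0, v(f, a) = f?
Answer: 0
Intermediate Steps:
F = 27/2 (F = 2 + (½)*23 = 2 + 23/2 = 27/2 ≈ 13.500)
C(y) = 0 (C(y) = (0*y)*(y + y) = 0*(2*y) = 0)
F*C((1*(-5) + T(-2))*6) = (27/2)*0 = 0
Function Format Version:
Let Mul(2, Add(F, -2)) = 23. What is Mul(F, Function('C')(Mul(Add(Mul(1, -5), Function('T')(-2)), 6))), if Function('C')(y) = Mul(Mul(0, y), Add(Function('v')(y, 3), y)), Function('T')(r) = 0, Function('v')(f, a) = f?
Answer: 0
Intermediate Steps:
F = Rational(27, 2) (F = Add(2, Mul(Rational(1, 2), 23)) = Add(2, Rational(23, 2)) = Rational(27, 2) ≈ 13.500)
Function('C')(y) = 0 (Function('C')(y) = Mul(Mul(0, y), Add(y, y)) = Mul(0, Mul(2, y)) = 0)
Mul(F, Function('C')(Mul(Add(Mul(1, -5), Function('T')(-2)), 6))) = Mul(Rational(27, 2), 0) = 0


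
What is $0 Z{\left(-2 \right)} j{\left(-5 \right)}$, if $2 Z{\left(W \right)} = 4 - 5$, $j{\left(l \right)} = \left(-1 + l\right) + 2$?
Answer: $0$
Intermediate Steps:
$j{\left(l \right)} = 1 + l$
$Z{\left(W \right)} = - \frac{1}{2}$ ($Z{\left(W \right)} = \frac{4 - 5}{2} = \frac{1}{2} \left(-1\right) = - \frac{1}{2}$)
$0 Z{\left(-2 \right)} j{\left(-5 \right)} = 0 \left(- \frac{1}{2}\right) \left(1 - 5\right) = 0 \left(-4\right) = 0$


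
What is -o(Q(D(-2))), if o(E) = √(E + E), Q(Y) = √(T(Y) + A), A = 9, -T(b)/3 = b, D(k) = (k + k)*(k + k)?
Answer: -39^(¼)*(1 + I) ≈ -2.499 - 2.499*I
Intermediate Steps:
D(k) = 4*k² (D(k) = (2*k)*(2*k) = 4*k²)
T(b) = -3*b
Q(Y) = √(9 - 3*Y) (Q(Y) = √(-3*Y + 9) = √(9 - 3*Y))
o(E) = √2*√E (o(E) = √(2*E) = √2*√E)
-o(Q(D(-2))) = -√2*√(√(9 - 12*(-2)²)) = -√2*√(√(9 - 12*4)) = -√2*√(√(9 - 3*16)) = -√2*√(√(9 - 48)) = -√2*√(√(-39)) = -√2*√(I*√39) = -√2*39^(¼)*√I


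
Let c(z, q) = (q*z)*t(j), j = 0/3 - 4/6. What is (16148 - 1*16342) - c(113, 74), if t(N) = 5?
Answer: -42004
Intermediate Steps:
j = -⅔ (j = 0*(⅓) - 4*⅙ = 0 - ⅔ = -⅔ ≈ -0.66667)
c(z, q) = 5*q*z (c(z, q) = (q*z)*5 = 5*q*z)
(16148 - 1*16342) - c(113, 74) = (16148 - 1*16342) - 5*74*113 = (16148 - 16342) - 1*41810 = -194 - 41810 = -42004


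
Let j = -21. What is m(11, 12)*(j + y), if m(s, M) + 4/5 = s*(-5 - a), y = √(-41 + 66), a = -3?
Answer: 1824/5 ≈ 364.80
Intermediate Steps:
y = 5 (y = √25 = 5)
m(s, M) = -⅘ - 2*s (m(s, M) = -⅘ + s*(-5 - 1*(-3)) = -⅘ + s*(-5 + 3) = -⅘ + s*(-2) = -⅘ - 2*s)
m(11, 12)*(j + y) = (-⅘ - 2*11)*(-21 + 5) = (-⅘ - 22)*(-16) = -114/5*(-16) = 1824/5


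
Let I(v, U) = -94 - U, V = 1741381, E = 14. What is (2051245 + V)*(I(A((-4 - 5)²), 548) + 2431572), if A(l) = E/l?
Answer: 9219608322180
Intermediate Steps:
A(l) = 14/l
(2051245 + V)*(I(A((-4 - 5)²), 548) + 2431572) = (2051245 + 1741381)*((-94 - 1*548) + 2431572) = 3792626*((-94 - 548) + 2431572) = 3792626*(-642 + 2431572) = 3792626*2430930 = 9219608322180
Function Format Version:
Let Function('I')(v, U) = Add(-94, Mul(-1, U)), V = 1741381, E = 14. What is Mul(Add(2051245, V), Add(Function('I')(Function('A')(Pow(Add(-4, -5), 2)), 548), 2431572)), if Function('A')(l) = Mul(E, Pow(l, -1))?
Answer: 9219608322180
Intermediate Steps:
Function('A')(l) = Mul(14, Pow(l, -1))
Mul(Add(2051245, V), Add(Function('I')(Function('A')(Pow(Add(-4, -5), 2)), 548), 2431572)) = Mul(Add(2051245, 1741381), Add(Add(-94, Mul(-1, 548)), 2431572)) = Mul(3792626, Add(Add(-94, -548), 2431572)) = Mul(3792626, Add(-642, 2431572)) = Mul(3792626, 2430930) = 9219608322180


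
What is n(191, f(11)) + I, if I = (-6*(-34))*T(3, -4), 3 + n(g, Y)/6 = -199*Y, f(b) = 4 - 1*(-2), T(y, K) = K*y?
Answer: -9630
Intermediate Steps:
f(b) = 6 (f(b) = 4 + 2 = 6)
n(g, Y) = -18 - 1194*Y (n(g, Y) = -18 + 6*(-199*Y) = -18 - 1194*Y)
I = -2448 (I = (-6*(-34))*(-4*3) = 204*(-12) = -2448)
n(191, f(11)) + I = (-18 - 1194*6) - 2448 = (-18 - 7164) - 2448 = -7182 - 2448 = -9630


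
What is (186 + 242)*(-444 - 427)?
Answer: -372788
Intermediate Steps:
(186 + 242)*(-444 - 427) = 428*(-871) = -372788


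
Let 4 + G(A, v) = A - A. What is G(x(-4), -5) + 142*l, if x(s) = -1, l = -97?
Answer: -13778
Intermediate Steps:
G(A, v) = -4 (G(A, v) = -4 + (A - A) = -4 + 0 = -4)
G(x(-4), -5) + 142*l = -4 + 142*(-97) = -4 - 13774 = -13778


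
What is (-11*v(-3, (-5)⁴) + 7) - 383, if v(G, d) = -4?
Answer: -332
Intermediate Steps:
(-11*v(-3, (-5)⁴) + 7) - 383 = (-11*(-4) + 7) - 383 = (44 + 7) - 383 = 51 - 383 = -332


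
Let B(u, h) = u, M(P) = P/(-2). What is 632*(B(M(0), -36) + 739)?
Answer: 467048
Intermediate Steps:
M(P) = -P/2 (M(P) = P*(-½) = -P/2)
632*(B(M(0), -36) + 739) = 632*(-½*0 + 739) = 632*(0 + 739) = 632*739 = 467048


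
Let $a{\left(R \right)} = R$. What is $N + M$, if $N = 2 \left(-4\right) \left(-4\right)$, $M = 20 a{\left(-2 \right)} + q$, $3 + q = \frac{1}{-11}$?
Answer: $- \frac{122}{11} \approx -11.091$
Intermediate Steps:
$q = - \frac{34}{11}$ ($q = -3 + \frac{1}{-11} = -3 - \frac{1}{11} = - \frac{34}{11} \approx -3.0909$)
$M = - \frac{474}{11}$ ($M = 20 \left(-2\right) - \frac{34}{11} = -40 - \frac{34}{11} = - \frac{474}{11} \approx -43.091$)
$N = 32$ ($N = \left(-8\right) \left(-4\right) = 32$)
$N + M = 32 - \frac{474}{11} = - \frac{122}{11}$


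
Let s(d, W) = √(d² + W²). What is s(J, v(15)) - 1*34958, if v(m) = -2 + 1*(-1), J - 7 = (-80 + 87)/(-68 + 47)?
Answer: -34958 + √481/3 ≈ -34951.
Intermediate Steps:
J = 20/3 (J = 7 + (-80 + 87)/(-68 + 47) = 7 + 7/(-21) = 7 + 7*(-1/21) = 7 - ⅓ = 20/3 ≈ 6.6667)
v(m) = -3 (v(m) = -2 - 1 = -3)
s(d, W) = √(W² + d²)
s(J, v(15)) - 1*34958 = √((-3)² + (20/3)²) - 1*34958 = √(9 + 400/9) - 34958 = √(481/9) - 34958 = √481/3 - 34958 = -34958 + √481/3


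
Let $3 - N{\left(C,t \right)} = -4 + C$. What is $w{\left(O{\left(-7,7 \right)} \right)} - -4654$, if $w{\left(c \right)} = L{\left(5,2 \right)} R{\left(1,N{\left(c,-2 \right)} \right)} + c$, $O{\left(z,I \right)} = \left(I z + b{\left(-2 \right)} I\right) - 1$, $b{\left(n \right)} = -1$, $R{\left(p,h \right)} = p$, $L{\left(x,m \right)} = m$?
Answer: $4599$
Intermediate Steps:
$N{\left(C,t \right)} = 7 - C$ ($N{\left(C,t \right)} = 3 - \left(-4 + C\right) = 7 - C$)
$O{\left(z,I \right)} = -1 - I + I z$ ($O{\left(z,I \right)} = \left(I z - I\right) - 1 = \left(- I + I z\right) - 1 = -1 - I + I z$)
$w{\left(c \right)} = 2 + c$ ($w{\left(c \right)} = 2 \cdot 1 + c = 2 + c$)
$w{\left(O{\left(-7,7 \right)} \right)} - -4654 = \left(2 - 57\right) - -4654 = \left(2 - 57\right) + 4654 = -55 + 4654 = 4599$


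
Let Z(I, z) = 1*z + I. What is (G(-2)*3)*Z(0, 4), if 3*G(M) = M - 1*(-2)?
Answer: 0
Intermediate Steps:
G(M) = 2/3 + M/3 (G(M) = (M - 1*(-2))/3 = (M + 2)/3 = (2 + M)/3 = 2/3 + M/3)
Z(I, z) = I + z (Z(I, z) = z + I = I + z)
(G(-2)*3)*Z(0, 4) = ((2/3 + (1/3)*(-2))*3)*(0 + 4) = ((2/3 - 2/3)*3)*4 = (0*3)*4 = 0*4 = 0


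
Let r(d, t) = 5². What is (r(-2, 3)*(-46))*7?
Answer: -8050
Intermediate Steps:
r(d, t) = 25
(r(-2, 3)*(-46))*7 = (25*(-46))*7 = -1150*7 = -8050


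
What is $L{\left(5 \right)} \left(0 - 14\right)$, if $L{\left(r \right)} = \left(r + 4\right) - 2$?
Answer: $-98$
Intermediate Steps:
$L{\left(r \right)} = 2 + r$ ($L{\left(r \right)} = \left(4 + r\right) - 2 = 2 + r$)
$L{\left(5 \right)} \left(0 - 14\right) = \left(2 + 5\right) \left(0 - 14\right) = 7 \left(-14\right) = -98$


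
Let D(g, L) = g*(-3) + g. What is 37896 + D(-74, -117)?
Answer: 38044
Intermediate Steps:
D(g, L) = -2*g (D(g, L) = -3*g + g = -2*g)
37896 + D(-74, -117) = 37896 - 2*(-74) = 37896 + 148 = 38044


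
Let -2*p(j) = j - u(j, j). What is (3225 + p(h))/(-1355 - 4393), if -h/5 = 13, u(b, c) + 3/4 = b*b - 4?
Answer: -42941/45984 ≈ -0.93382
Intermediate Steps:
u(b, c) = -19/4 + b² (u(b, c) = -¾ + (b*b - 4) = -¾ + (b² - 4) = -¾ + (-4 + b²) = -19/4 + b²)
h = -65 (h = -5*13 = -65)
p(j) = -19/8 + j²/2 - j/2 (p(j) = -(j - (-19/4 + j²))/2 = -(j + (19/4 - j²))/2 = -(19/4 + j - j²)/2 = -19/8 + j²/2 - j/2)
(3225 + p(h))/(-1355 - 4393) = (3225 + (-19/8 + (½)*(-65)² - ½*(-65)))/(-1355 - 4393) = (3225 + (-19/8 + (½)*4225 + 65/2))/(-5748) = (3225 + (-19/8 + 4225/2 + 65/2))*(-1/5748) = (3225 + 17141/8)*(-1/5748) = (42941/8)*(-1/5748) = -42941/45984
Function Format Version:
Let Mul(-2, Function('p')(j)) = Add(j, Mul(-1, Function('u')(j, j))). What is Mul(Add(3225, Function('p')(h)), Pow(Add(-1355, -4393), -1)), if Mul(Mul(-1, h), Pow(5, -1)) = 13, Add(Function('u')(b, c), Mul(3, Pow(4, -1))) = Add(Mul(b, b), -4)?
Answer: Rational(-42941, 45984) ≈ -0.93382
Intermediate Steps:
Function('u')(b, c) = Add(Rational(-19, 4), Pow(b, 2)) (Function('u')(b, c) = Add(Rational(-3, 4), Add(Mul(b, b), -4)) = Add(Rational(-3, 4), Add(Pow(b, 2), -4)) = Add(Rational(-3, 4), Add(-4, Pow(b, 2))) = Add(Rational(-19, 4), Pow(b, 2)))
h = -65 (h = Mul(-5, 13) = -65)
Function('p')(j) = Add(Rational(-19, 8), Mul(Rational(1, 2), Pow(j, 2)), Mul(Rational(-1, 2), j)) (Function('p')(j) = Mul(Rational(-1, 2), Add(j, Mul(-1, Add(Rational(-19, 4), Pow(j, 2))))) = Mul(Rational(-1, 2), Add(j, Add(Rational(19, 4), Mul(-1, Pow(j, 2))))) = Mul(Rational(-1, 2), Add(Rational(19, 4), j, Mul(-1, Pow(j, 2)))) = Add(Rational(-19, 8), Mul(Rational(1, 2), Pow(j, 2)), Mul(Rational(-1, 2), j)))
Mul(Add(3225, Function('p')(h)), Pow(Add(-1355, -4393), -1)) = Mul(Add(3225, Add(Rational(-19, 8), Mul(Rational(1, 2), Pow(-65, 2)), Mul(Rational(-1, 2), -65))), Pow(Add(-1355, -4393), -1)) = Mul(Add(3225, Add(Rational(-19, 8), Mul(Rational(1, 2), 4225), Rational(65, 2))), Pow(-5748, -1)) = Mul(Add(3225, Add(Rational(-19, 8), Rational(4225, 2), Rational(65, 2))), Rational(-1, 5748)) = Mul(Add(3225, Rational(17141, 8)), Rational(-1, 5748)) = Mul(Rational(42941, 8), Rational(-1, 5748)) = Rational(-42941, 45984)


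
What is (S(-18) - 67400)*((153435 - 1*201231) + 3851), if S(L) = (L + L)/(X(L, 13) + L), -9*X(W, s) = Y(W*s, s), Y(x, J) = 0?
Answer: 2961805110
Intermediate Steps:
X(W, s) = 0 (X(W, s) = -⅑*0 = 0)
S(L) = 2 (S(L) = (L + L)/(0 + L) = (2*L)/L = 2)
(S(-18) - 67400)*((153435 - 1*201231) + 3851) = (2 - 67400)*((153435 - 1*201231) + 3851) = -67398*((153435 - 201231) + 3851) = -67398*(-47796 + 3851) = -67398*(-43945) = 2961805110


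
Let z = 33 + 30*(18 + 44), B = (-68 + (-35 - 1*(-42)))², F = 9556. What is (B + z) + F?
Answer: 15170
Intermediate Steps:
B = 3721 (B = (-68 + (-35 + 42))² = (-68 + 7)² = (-61)² = 3721)
z = 1893 (z = 33 + 30*62 = 33 + 1860 = 1893)
(B + z) + F = (3721 + 1893) + 9556 = 5614 + 9556 = 15170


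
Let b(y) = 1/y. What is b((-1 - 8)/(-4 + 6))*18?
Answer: -4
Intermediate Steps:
b((-1 - 8)/(-4 + 6))*18 = 18/((-1 - 8)/(-4 + 6)) = 18/(-9/2) = -2/9*18 = -4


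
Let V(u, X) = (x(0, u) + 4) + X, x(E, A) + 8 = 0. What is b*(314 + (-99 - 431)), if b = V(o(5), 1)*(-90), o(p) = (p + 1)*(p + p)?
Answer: -58320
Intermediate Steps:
x(E, A) = -8 (x(E, A) = -8 + 0 = -8)
o(p) = 2*p*(1 + p) (o(p) = (1 + p)*(2*p) = 2*p*(1 + p))
V(u, X) = -4 + X (V(u, X) = (-8 + 4) + X = -4 + X)
b = 270 (b = (-4 + 1)*(-90) = -3*(-90) = 270)
b*(314 + (-99 - 431)) = 270*(314 + (-99 - 431)) = 270*(314 - 530) = 270*(-216) = -58320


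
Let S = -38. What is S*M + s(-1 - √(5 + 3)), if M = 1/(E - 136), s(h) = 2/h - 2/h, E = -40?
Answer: 19/88 ≈ 0.21591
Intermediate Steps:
s(h) = 0
M = -1/176 (M = 1/(-40 - 136) = 1/(-176) = -1/176 ≈ -0.0056818)
S*M + s(-1 - √(5 + 3)) = -38*(-1/176) + 0 = 19/88 + 0 = 19/88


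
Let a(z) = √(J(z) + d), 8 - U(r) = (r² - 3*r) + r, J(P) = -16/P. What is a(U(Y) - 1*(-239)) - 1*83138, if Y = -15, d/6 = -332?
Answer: -83138 + I*√1990 ≈ -83138.0 + 44.609*I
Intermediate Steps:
d = -1992 (d = 6*(-332) = -1992)
U(r) = 8 - r² + 2*r (U(r) = 8 - ((r² - 3*r) + r) = 8 - (r² - 2*r) = 8 + (-r² + 2*r) = 8 - r² + 2*r)
a(z) = √(-1992 - 16/z) (a(z) = √(-16/z - 1992) = √(-1992 - 16/z))
a(U(Y) - 1*(-239)) - 1*83138 = 2*√(-498 - 4/((8 - 1*(-15)² + 2*(-15)) - 1*(-239))) - 1*83138 = 2*√(-498 - 4/((8 - 1*225 - 30) + 239)) - 83138 = 2*√(-498 - 4/((8 - 225 - 30) + 239)) - 83138 = 2*√(-498 - 4/(-247 + 239)) - 83138 = 2*√(-498 - 4/(-8)) - 83138 = 2*√(-498 - 4*(-⅛)) - 83138 = 2*√(-498 + ½) - 83138 = 2*√(-995/2) - 83138 = 2*(I*√1990/2) - 83138 = I*√1990 - 83138 = -83138 + I*√1990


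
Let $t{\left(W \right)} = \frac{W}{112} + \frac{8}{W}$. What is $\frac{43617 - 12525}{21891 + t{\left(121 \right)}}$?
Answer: $\frac{140452928}{98894123} \approx 1.4202$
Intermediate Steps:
$t{\left(W \right)} = \frac{8}{W} + \frac{W}{112}$ ($t{\left(W \right)} = W \frac{1}{112} + \frac{8}{W} = \frac{W}{112} + \frac{8}{W} = \frac{8}{W} + \frac{W}{112}$)
$\frac{43617 - 12525}{21891 + t{\left(121 \right)}} = \frac{43617 - 12525}{21891 + \left(\frac{8}{121} + \frac{1}{112} \cdot 121\right)} = \frac{31092}{21891 + \left(8 \cdot \frac{1}{121} + \frac{121}{112}\right)} = \frac{31092}{21891 + \left(\frac{8}{121} + \frac{121}{112}\right)} = \frac{31092}{21891 + \frac{15537}{13552}} = \frac{31092}{\frac{296682369}{13552}} = 31092 \cdot \frac{13552}{296682369} = \frac{140452928}{98894123}$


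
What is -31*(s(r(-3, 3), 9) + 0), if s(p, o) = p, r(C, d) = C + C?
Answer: 186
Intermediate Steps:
r(C, d) = 2*C
-31*(s(r(-3, 3), 9) + 0) = -31*(2*(-3) + 0) = -31*(-6 + 0) = -31*(-6) = 186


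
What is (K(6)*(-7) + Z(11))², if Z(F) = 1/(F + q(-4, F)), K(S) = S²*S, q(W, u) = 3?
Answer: 448041889/196 ≈ 2.2859e+6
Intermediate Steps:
K(S) = S³
Z(F) = 1/(3 + F) (Z(F) = 1/(F + 3) = 1/(3 + F))
(K(6)*(-7) + Z(11))² = (6³*(-7) + 1/(3 + 11))² = (216*(-7) + 1/14)² = (-1512 + 1/14)² = (-21167/14)² = 448041889/196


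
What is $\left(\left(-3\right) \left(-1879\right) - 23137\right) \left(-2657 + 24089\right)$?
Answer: $-375060000$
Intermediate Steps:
$\left(\left(-3\right) \left(-1879\right) - 23137\right) \left(-2657 + 24089\right) = \left(5637 - 23137\right) 21432 = \left(-17500\right) 21432 = -375060000$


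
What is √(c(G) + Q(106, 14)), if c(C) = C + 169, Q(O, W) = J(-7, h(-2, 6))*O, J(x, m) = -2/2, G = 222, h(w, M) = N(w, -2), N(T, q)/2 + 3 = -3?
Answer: √285 ≈ 16.882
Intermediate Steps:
N(T, q) = -12 (N(T, q) = -6 + 2*(-3) = -6 - 6 = -12)
h(w, M) = -12
J(x, m) = -1 (J(x, m) = -2*½ = -1)
Q(O, W) = -O
c(C) = 169 + C
√(c(G) + Q(106, 14)) = √((169 + 222) - 1*106) = √(391 - 106) = √285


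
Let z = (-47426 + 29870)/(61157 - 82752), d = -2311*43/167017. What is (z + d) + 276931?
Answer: 142688102504226/515247445 ≈ 2.7693e+5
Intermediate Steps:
d = -99373/167017 (d = -99373*1/167017 = -99373/167017 ≈ -0.59499)
z = 2508/3085 (z = -17556/(-21595) = -17556*(-1/21595) = 2508/3085 ≈ 0.81297)
(z + d) + 276931 = (2508/3085 - 99373/167017) + 276931 = 112312931/515247445 + 276931 = 142688102504226/515247445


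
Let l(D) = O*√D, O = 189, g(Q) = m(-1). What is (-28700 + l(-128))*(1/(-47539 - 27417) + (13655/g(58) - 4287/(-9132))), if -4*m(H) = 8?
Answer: 399159777550500/2037197 - 21028905353880*I*√2/2037197 ≈ 1.9594e+8 - 1.4598e+7*I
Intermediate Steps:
m(H) = -2 (m(H) = -¼*8 = -2)
g(Q) = -2
l(D) = 189*√D
(-28700 + l(-128))*(1/(-47539 - 27417) + (13655/g(58) - 4287/(-9132))) = (-28700 + 189*√(-128))*(1/(-47539 - 27417) + (13655/(-2) - 4287/(-9132))) = (-28700 + 189*(8*I*√2))*(1/(-74956) + (13655*(-½) - 4287*(-1/9132))) = (-28700 + 1512*I*√2)*(-1/74956 + (-13655/2 + 1429/3044)) = (-28700 + 1512*I*√2)*(-1/74956 - 20781481/3044) = (-28700 + 1512*I*√2)*(-97356043305/14260379) = 399159777550500/2037197 - 21028905353880*I*√2/2037197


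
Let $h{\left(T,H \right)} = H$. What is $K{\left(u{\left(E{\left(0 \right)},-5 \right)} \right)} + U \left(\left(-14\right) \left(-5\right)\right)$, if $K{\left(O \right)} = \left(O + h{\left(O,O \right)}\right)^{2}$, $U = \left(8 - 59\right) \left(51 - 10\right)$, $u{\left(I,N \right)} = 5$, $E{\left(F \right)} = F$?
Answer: $-146270$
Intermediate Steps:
$U = -2091$ ($U = - 51 \left(51 - 10\right) = \left(-51\right) 41 = -2091$)
$K{\left(O \right)} = 4 O^{2}$ ($K{\left(O \right)} = \left(O + O\right)^{2} = \left(2 O\right)^{2} = 4 O^{2}$)
$K{\left(u{\left(E{\left(0 \right)},-5 \right)} \right)} + U \left(\left(-14\right) \left(-5\right)\right) = 4 \cdot 5^{2} - 2091 \left(\left(-14\right) \left(-5\right)\right) = 4 \cdot 25 - 146370 = 100 - 146370 = -146270$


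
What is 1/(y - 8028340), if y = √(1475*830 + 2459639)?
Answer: -8028340/64454239471711 - 3*√409321/64454239471711 ≈ -1.2459e-7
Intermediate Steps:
y = 3*√409321 (y = √(1224250 + 2459639) = √3683889 = 3*√409321 ≈ 1919.3)
1/(y - 8028340) = 1/(3*√409321 - 8028340) = 1/(-8028340 + 3*√409321)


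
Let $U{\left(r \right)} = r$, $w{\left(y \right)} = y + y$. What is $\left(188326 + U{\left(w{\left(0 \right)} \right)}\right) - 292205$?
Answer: $-103879$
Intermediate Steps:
$w{\left(y \right)} = 2 y$
$\left(188326 + U{\left(w{\left(0 \right)} \right)}\right) - 292205 = \left(188326 + 2 \cdot 0\right) - 292205 = \left(188326 + 0\right) - 292205 = 188326 - 292205 = -103879$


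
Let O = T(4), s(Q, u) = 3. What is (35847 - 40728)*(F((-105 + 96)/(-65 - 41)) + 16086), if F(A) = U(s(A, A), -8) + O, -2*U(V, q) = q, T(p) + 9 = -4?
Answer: -78471837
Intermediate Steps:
T(p) = -13 (T(p) = -9 - 4 = -13)
O = -13
U(V, q) = -q/2
F(A) = -9 (F(A) = -½*(-8) - 13 = 4 - 13 = -9)
(35847 - 40728)*(F((-105 + 96)/(-65 - 41)) + 16086) = (35847 - 40728)*(-9 + 16086) = -4881*16077 = -78471837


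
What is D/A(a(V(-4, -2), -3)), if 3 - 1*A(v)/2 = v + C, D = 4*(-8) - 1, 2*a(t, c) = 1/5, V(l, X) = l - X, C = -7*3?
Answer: -165/239 ≈ -0.69038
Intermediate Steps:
C = -21
a(t, c) = 1/10 (a(t, c) = (1/2)/5 = (1/2)*(1/5) = 1/10)
D = -33 (D = -32 - 1 = -33)
A(v) = 48 - 2*v (A(v) = 6 - 2*(v - 21) = 6 - 2*(-21 + v) = 6 + (42 - 2*v) = 48 - 2*v)
D/A(a(V(-4, -2), -3)) = -33/(48 - 2*1/10) = -33/(48 - 1/5) = -33/239/5 = -33*5/239 = -165/239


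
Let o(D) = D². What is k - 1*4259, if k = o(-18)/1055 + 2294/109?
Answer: -487308219/114995 ≈ -4237.6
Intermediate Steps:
k = 2455486/114995 (k = (-18)²/1055 + 2294/109 = 324*(1/1055) + 2294*(1/109) = 324/1055 + 2294/109 = 2455486/114995 ≈ 21.353)
k - 1*4259 = 2455486/114995 - 1*4259 = 2455486/114995 - 4259 = -487308219/114995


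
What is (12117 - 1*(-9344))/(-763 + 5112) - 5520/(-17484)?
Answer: 33269217/6336493 ≈ 5.2504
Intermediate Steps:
(12117 - 1*(-9344))/(-763 + 5112) - 5520/(-17484) = (12117 + 9344)/4349 - 5520*(-1/17484) = 21461*(1/4349) + 460/1457 = 21461/4349 + 460/1457 = 33269217/6336493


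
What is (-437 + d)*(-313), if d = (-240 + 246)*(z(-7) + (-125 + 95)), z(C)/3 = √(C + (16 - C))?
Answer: 170585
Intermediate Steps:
z(C) = 12 (z(C) = 3*√(C + (16 - C)) = 3*√16 = 3*4 = 12)
d = -108 (d = (-240 + 246)*(12 + (-125 + 95)) = 6*(12 - 30) = 6*(-18) = -108)
(-437 + d)*(-313) = (-437 - 108)*(-313) = -545*(-313) = 170585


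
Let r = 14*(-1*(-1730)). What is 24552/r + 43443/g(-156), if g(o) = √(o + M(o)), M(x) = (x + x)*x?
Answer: 6138/6055 + 14481*√12129/8086 ≈ 198.25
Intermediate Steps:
M(x) = 2*x² (M(x) = (2*x)*x = 2*x²)
g(o) = √(o + 2*o²)
r = 24220 (r = 14*1730 = 24220)
24552/r + 43443/g(-156) = 24552/24220 + 43443/(√(-156*(1 + 2*(-156)))) = 24552*(1/24220) + 43443/(√(-156*(1 - 312))) = 6138/6055 + 43443/(√(-156*(-311))) = 6138/6055 + 43443/(√48516) = 6138/6055 + 43443/((2*√12129)) = 6138/6055 + 43443*(√12129/24258) = 6138/6055 + 14481*√12129/8086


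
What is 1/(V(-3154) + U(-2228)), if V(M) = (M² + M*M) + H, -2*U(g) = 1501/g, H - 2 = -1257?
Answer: 4456/88648454213 ≈ 5.0266e-8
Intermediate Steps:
H = -1255 (H = 2 - 1257 = -1255)
U(g) = -1501/(2*g)
V(M) = -1255 + 2*M² (V(M) = (M² + M*M) - 1255 = (M² + M²) - 1255 = 2*M² - 1255 = -1255 + 2*M²)
1/(V(-3154) + U(-2228)) = 1/((-1255 + 2*(-3154)²) - 1501/2/(-2228)) = 1/((-1255 + 2*9947716) - 1501/2*(-1/2228)) = 1/((-1255 + 19895432) + 1501/4456) = 1/(19894177 + 1501/4456) = 1/(88648454213/4456) = 4456/88648454213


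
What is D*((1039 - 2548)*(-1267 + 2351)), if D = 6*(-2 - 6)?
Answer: 78516288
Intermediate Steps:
D = -48 (D = 6*(-8) = -48)
D*((1039 - 2548)*(-1267 + 2351)) = -48*(1039 - 2548)*(-1267 + 2351) = -(-72432)*1084 = -48*(-1635756) = 78516288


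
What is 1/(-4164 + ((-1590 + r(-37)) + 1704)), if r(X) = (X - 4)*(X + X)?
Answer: -1/1016 ≈ -0.00098425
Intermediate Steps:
r(X) = 2*X*(-4 + X) (r(X) = (-4 + X)*(2*X) = 2*X*(-4 + X))
1/(-4164 + ((-1590 + r(-37)) + 1704)) = 1/(-4164 + ((-1590 + 2*(-37)*(-4 - 37)) + 1704)) = 1/(-4164 + ((-1590 + 2*(-37)*(-41)) + 1704)) = 1/(-4164 + ((-1590 + 3034) + 1704)) = 1/(-4164 + (1444 + 1704)) = 1/(-4164 + 3148) = 1/(-1016) = -1/1016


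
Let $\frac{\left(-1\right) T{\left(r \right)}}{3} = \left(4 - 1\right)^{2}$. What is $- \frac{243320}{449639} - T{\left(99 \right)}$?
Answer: $\frac{11896933}{449639} \approx 26.459$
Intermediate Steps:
$T{\left(r \right)} = -27$ ($T{\left(r \right)} = - 3 \left(4 - 1\right)^{2} = - 3 \cdot 3^{2} = \left(-3\right) 9 = -27$)
$- \frac{243320}{449639} - T{\left(99 \right)} = - \frac{243320}{449639} - -27 = \left(-243320\right) \frac{1}{449639} + 27 = - \frac{243320}{449639} + 27 = \frac{11896933}{449639}$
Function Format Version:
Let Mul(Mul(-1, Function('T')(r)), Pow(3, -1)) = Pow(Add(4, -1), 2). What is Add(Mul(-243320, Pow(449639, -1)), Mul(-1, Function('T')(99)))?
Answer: Rational(11896933, 449639) ≈ 26.459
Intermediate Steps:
Function('T')(r) = -27 (Function('T')(r) = Mul(-3, Pow(Add(4, -1), 2)) = Mul(-3, Pow(3, 2)) = Mul(-3, 9) = -27)
Add(Mul(-243320, Pow(449639, -1)), Mul(-1, Function('T')(99))) = Add(Mul(-243320, Pow(449639, -1)), Mul(-1, -27)) = Add(Mul(-243320, Rational(1, 449639)), 27) = Add(Rational(-243320, 449639), 27) = Rational(11896933, 449639)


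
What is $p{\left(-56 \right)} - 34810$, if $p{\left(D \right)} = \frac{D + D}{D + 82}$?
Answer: $- \frac{452586}{13} \approx -34814.0$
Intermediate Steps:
$p{\left(D \right)} = \frac{2 D}{82 + D}$
$p{\left(-56 \right)} - 34810 = 2 \left(-56\right) \frac{1}{82 - 56} - 34810 = 2 \left(-56\right) \frac{1}{26} - 34810 = - \frac{56}{13} - 34810 = - \frac{452586}{13}$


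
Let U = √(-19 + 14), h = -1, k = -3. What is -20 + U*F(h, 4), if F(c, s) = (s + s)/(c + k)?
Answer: -20 - 2*I*√5 ≈ -20.0 - 4.4721*I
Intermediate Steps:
U = I*√5 (U = √(-5) = I*√5 ≈ 2.2361*I)
F(c, s) = 2*s/(-3 + c) (F(c, s) = (s + s)/(c - 3) = (2*s)/(-3 + c) = 2*s/(-3 + c))
-20 + U*F(h, 4) = -20 + (I*√5)*(2*4/(-3 - 1)) = -20 + (I*√5)*(2*4/(-4)) = -20 + (I*√5)*(2*4*(-¼)) = -20 + (I*√5)*(-2) = -20 - 2*I*√5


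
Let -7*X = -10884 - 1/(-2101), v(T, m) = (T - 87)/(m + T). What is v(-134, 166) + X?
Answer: 728502809/470624 ≈ 1548.0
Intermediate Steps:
v(T, m) = (-87 + T)/(T + m)
X = 22867283/14707 (X = -(-10884 - 1/(-2101))/7 = -(-10884 - 1*(-1/2101))/7 = -(-10884 + 1/2101)/7 = -1/7*(-22867283/2101) = 22867283/14707 ≈ 1554.9)
v(-134, 166) + X = (-87 - 134)/(-134 + 166) + 22867283/14707 = -221/32 + 22867283/14707 = 728502809/470624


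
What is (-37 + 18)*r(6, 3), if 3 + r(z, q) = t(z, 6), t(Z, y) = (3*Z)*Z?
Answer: -1995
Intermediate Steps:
t(Z, y) = 3*Z²
r(z, q) = -3 + 3*z²
(-37 + 18)*r(6, 3) = (-37 + 18)*(-3 + 3*6²) = -19*(-3 + 3*36) = -19*(-3 + 108) = -19*105 = -1995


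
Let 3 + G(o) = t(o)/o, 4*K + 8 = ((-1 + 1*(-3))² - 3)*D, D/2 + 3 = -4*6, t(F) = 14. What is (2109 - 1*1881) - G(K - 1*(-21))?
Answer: 72331/313 ≈ 231.09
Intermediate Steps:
D = -54 (D = -6 + 2*(-4*6) = -6 + 2*(-24) = -6 - 48 = -54)
K = -355/2 (K = -2 + (((-1 + 1*(-3))² - 3)*(-54))/4 = -2 + (((-1 - 3)² - 3)*(-54))/4 = -2 + (((-4)² - 3)*(-54))/4 = -2 + ((16 - 3)*(-54))/4 = -2 + (13*(-54))/4 = -2 + (¼)*(-702) = -2 - 351/2 = -355/2 ≈ -177.50)
G(o) = -3 + 14/o
(2109 - 1*1881) - G(K - 1*(-21)) = (2109 - 1*1881) - (-3 + 14/(-355/2 - 1*(-21))) = (2109 - 1881) - (-3 + 14/(-355/2 + 21)) = 228 - (-3 + 14/(-313/2)) = 228 - (-3 + 14*(-2/313)) = 228 - (-3 - 28/313) = 228 - 1*(-967/313) = 228 + 967/313 = 72331/313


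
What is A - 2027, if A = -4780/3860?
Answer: -391450/193 ≈ -2028.2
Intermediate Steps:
A = -239/193 (A = -4780*1/3860 = -239/193 ≈ -1.2383)
A - 2027 = -239/193 - 2027 = -391450/193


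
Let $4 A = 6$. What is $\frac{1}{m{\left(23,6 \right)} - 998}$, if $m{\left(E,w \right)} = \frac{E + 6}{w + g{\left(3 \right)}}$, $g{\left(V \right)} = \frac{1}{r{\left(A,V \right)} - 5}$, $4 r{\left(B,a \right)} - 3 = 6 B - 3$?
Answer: $- \frac{62}{61557} \approx -0.0010072$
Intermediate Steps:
$A = \frac{3}{2}$ ($A = \frac{1}{4} \cdot 6 = \frac{3}{2} \approx 1.5$)
$r{\left(B,a \right)} = \frac{3 B}{2}$ ($r{\left(B,a \right)} = \frac{3}{4} + \frac{6 B - 3}{4} = \frac{3}{4} + \frac{-3 + 6 B}{4} = \frac{3}{4} + \left(- \frac{3}{4} + \frac{3 B}{2}\right) = \frac{3 B}{2}$)
$g{\left(V \right)} = - \frac{4}{11}$ ($g{\left(V \right)} = \frac{1}{\frac{3}{2} \cdot \frac{3}{2} - 5} = \frac{1}{\frac{9}{4} - 5} = \frac{1}{- \frac{11}{4}} = - \frac{4}{11}$)
$m{\left(E,w \right)} = \frac{6 + E}{- \frac{4}{11} + w}$ ($m{\left(E,w \right)} = \frac{E + 6}{w - \frac{4}{11}} = \frac{6 + E}{- \frac{4}{11} + w}$)
$\frac{1}{m{\left(23,6 \right)} - 998} = \frac{1}{\frac{11 \left(6 + 23\right)}{-4 + 11 \cdot 6} - 998} = \frac{1}{11 \frac{1}{-4 + 66} \cdot 29 - 998} = \frac{1}{11 \cdot \frac{1}{62} \cdot 29 - 998} = \frac{1}{\frac{319}{62} - 998} = \frac{1}{- \frac{61557}{62}} = - \frac{62}{61557}$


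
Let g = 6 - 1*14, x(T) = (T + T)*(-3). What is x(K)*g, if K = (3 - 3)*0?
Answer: 0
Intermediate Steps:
K = 0 (K = 0*0 = 0)
x(T) = -6*T (x(T) = (2*T)*(-3) = -6*T)
g = -8 (g = 6 - 14 = -8)
x(K)*g = -6*0*(-8) = 0*(-8) = 0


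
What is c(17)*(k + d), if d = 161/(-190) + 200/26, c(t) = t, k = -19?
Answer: -510391/2470 ≈ -206.64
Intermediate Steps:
d = 16907/2470 (d = 161*(-1/190) + 200*(1/26) = -161/190 + 100/13 = 16907/2470 ≈ 6.8449)
c(17)*(k + d) = 17*(-19 + 16907/2470) = 17*(-30023/2470) = -510391/2470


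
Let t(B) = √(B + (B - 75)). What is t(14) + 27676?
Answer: 27676 + I*√47 ≈ 27676.0 + 6.8557*I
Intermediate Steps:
t(B) = √(-75 + 2*B) (t(B) = √(B + (-75 + B)) = √(-75 + 2*B))
t(14) + 27676 = √(-75 + 2*14) + 27676 = √(-75 + 28) + 27676 = √(-47) + 27676 = I*√47 + 27676 = 27676 + I*√47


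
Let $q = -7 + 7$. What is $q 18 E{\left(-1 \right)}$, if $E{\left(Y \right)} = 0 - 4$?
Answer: $0$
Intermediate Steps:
$q = 0$
$E{\left(Y \right)} = -4$ ($E{\left(Y \right)} = 0 - 4 = -4$)
$q 18 E{\left(-1 \right)} = 0 \cdot 18 \left(-4\right) = 0 \left(-4\right) = 0$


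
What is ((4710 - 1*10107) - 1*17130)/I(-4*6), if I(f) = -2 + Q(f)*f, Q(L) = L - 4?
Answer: -22527/670 ≈ -33.622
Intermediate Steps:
Q(L) = -4 + L
I(f) = -2 + f*(-4 + f) (I(f) = -2 + (-4 + f)*f = -2 + f*(-4 + f))
((4710 - 1*10107) - 1*17130)/I(-4*6) = ((4710 - 1*10107) - 1*17130)/(-2 + (-4*6)*(-4 - 4*6)) = ((4710 - 10107) - 17130)/(-2 - 24*(-4 - 24)) = (-5397 - 17130)/(-2 - 24*(-28)) = -22527/(-2 + 672) = -22527/670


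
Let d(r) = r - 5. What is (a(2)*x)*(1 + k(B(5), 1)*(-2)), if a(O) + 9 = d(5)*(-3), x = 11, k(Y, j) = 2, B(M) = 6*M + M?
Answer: 297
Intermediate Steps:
d(r) = -5 + r
B(M) = 7*M
a(O) = -9 (a(O) = -9 + (-5 + 5)*(-3) = -9 + 0*(-3) = -9 + 0 = -9)
(a(2)*x)*(1 + k(B(5), 1)*(-2)) = (-9*11)*(1 + 2*(-2)) = -99*(1 - 4) = -99*(-3) = 297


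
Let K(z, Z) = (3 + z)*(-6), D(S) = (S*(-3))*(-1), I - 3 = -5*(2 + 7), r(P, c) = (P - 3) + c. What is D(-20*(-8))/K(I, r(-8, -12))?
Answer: 80/39 ≈ 2.0513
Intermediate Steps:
r(P, c) = -3 + P + c (r(P, c) = (-3 + P) + c = -3 + P + c)
I = -42 (I = 3 - 5*(2 + 7) = 3 - 5*9 = 3 - 45 = -42)
D(S) = 3*S (D(S) = -3*S*(-1) = 3*S)
K(z, Z) = -18 - 6*z
D(-20*(-8))/K(I, r(-8, -12)) = (3*(-20*(-8)))/(-18 - 6*(-42)) = (3*160)/(-18 + 252) = 480/234 = 480*(1/234) = 80/39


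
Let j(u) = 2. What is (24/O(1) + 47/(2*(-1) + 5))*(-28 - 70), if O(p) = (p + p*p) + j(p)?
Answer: -6370/3 ≈ -2123.3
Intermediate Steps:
O(p) = 2 + p + p² (O(p) = (p + p*p) + 2 = (p + p²) + 2 = 2 + p + p²)
(24/O(1) + 47/(2*(-1) + 5))*(-28 - 70) = (24/(2 + 1 + 1²) + 47/(2*(-1) + 5))*(-28 - 70) = (24/(2 + 1 + 1) + 47/(-2 + 5))*(-98) = (24/4 + 47/3)*(-98) = (24*(¼) + 47*(⅓))*(-98) = (6 + 47/3)*(-98) = (65/3)*(-98) = -6370/3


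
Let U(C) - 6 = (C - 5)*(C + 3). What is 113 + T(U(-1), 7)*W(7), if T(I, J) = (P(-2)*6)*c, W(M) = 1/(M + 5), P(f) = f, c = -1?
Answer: 114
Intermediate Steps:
U(C) = 6 + (-5 + C)*(3 + C) (U(C) = 6 + (C - 5)*(C + 3) = 6 + (-5 + C)*(3 + C))
W(M) = 1/(5 + M)
T(I, J) = 12 (T(I, J) = -2*6*(-1) = -12*(-1) = 12)
113 + T(U(-1), 7)*W(7) = 113 + 12/(5 + 7) = 113 + 12/12 = 113 + 12*(1/12) = 113 + 1 = 114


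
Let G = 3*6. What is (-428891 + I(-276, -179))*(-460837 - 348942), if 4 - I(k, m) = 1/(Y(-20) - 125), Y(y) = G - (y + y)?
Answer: 23269346150412/67 ≈ 3.4730e+11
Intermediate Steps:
G = 18
Y(y) = 18 - 2*y (Y(y) = 18 - (y + y) = 18 - 2*y)
I(k, m) = 269/67 (I(k, m) = 4 - 1/((18 - 2*(-20)) - 125) = 4 - 1/((18 + 40) - 125) = 4 - 1/(58 - 125) = 4 - 1/(-67) = 4 - 1*(-1/67) = 4 + 1/67 = 269/67)
(-428891 + I(-276, -179))*(-460837 - 348942) = (-428891 + 269/67)*(-460837 - 348942) = -28735428/67*(-809779) = 23269346150412/67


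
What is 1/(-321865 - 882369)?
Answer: -1/1204234 ≈ -8.3040e-7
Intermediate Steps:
1/(-321865 - 882369) = 1/(-1204234) = -1/1204234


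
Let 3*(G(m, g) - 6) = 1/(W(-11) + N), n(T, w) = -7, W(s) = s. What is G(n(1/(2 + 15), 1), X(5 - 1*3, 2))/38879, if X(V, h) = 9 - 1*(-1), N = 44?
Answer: 35/226413 ≈ 0.00015458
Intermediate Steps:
X(V, h) = 10 (X(V, h) = 9 + 1 = 10)
G(m, g) = 595/99 (G(m, g) = 6 + 1/(3*(-11 + 44)) = 6 + (1/3)/33 = 6 + (1/3)*(1/33) = 6 + 1/99 = 595/99)
G(n(1/(2 + 15), 1), X(5 - 1*3, 2))/38879 = (595/99)/38879 = (595/99)*(1/38879) = 35/226413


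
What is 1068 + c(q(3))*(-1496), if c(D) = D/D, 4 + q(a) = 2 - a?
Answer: -428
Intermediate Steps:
q(a) = -2 - a (q(a) = -4 + (2 - a) = -2 - a)
c(D) = 1
1068 + c(q(3))*(-1496) = 1068 + 1*(-1496) = 1068 - 1496 = -428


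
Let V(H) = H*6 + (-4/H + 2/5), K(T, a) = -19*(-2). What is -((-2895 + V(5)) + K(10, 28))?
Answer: 14137/5 ≈ 2827.4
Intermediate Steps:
K(T, a) = 38
V(H) = ⅖ - 4/H + 6*H (V(H) = 6*H + (-4/H + 2*(⅕)) = 6*H + (-4/H + ⅖) = 6*H + (⅖ - 4/H) = ⅖ - 4/H + 6*H)
-((-2895 + V(5)) + K(10, 28)) = -((-2895 + (⅖ - 4/5 + 6*5)) + 38) = -((-2895 + (⅖ - 4*⅕ + 30)) + 38) = -((-2895 + (⅖ - ⅘ + 30)) + 38) = -((-2895 + 148/5) + 38) = -(-14327/5 + 38) = -1*(-14137/5) = 14137/5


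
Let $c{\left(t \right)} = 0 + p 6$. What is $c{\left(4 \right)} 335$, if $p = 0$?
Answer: $0$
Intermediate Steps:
$c{\left(t \right)} = 0$ ($c{\left(t \right)} = 0 + 0 \cdot 6 = 0 + 0 = 0$)
$c{\left(4 \right)} 335 = 0 \cdot 335 = 0$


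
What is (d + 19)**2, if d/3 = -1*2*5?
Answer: 121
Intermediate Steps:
d = -30 (d = 3*(-1*2*5) = 3*(-2*5) = 3*(-10) = -30)
(d + 19)**2 = (-30 + 19)**2 = (-11)**2 = 121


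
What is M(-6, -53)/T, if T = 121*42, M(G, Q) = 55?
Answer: 5/462 ≈ 0.010823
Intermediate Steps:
T = 5082
M(-6, -53)/T = 55/5082 = 55*(1/5082) = 5/462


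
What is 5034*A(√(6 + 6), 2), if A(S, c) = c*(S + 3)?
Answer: 30204 + 20136*√3 ≈ 65081.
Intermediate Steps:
A(S, c) = c*(3 + S)
5034*A(√(6 + 6), 2) = 5034*(2*(3 + √(6 + 6))) = 5034*(2*(3 + √12)) = 5034*(2*(3 + 2*√3)) = 5034*(6 + 4*√3) = 30204 + 20136*√3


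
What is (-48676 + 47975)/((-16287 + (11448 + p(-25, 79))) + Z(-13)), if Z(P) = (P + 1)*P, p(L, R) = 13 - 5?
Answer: 701/4675 ≈ 0.14995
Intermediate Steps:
p(L, R) = 8
Z(P) = P*(1 + P) (Z(P) = (1 + P)*P = P*(1 + P))
(-48676 + 47975)/((-16287 + (11448 + p(-25, 79))) + Z(-13)) = (-48676 + 47975)/((-16287 + (11448 + 8)) - 13*(1 - 13)) = -701/((-16287 + 11456) - 13*(-12)) = -701/(-4831 + 156) = -701/(-4675) = -701*(-1/4675) = 701/4675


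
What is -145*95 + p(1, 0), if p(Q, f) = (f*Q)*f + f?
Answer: -13775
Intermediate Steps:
p(Q, f) = f + Q*f**2 (p(Q, f) = (Q*f)*f + f = Q*f**2 + f = f + Q*f**2)
-145*95 + p(1, 0) = -145*95 + 0*(1 + 1*0) = -13775 + 0*(1 + 0) = -13775 + 0*1 = -13775 + 0 = -13775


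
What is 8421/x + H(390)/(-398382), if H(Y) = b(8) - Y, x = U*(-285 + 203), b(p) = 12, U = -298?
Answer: 560668605/1622477092 ≈ 0.34556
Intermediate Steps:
x = 24436 (x = -298*(-285 + 203) = -298*(-82) = 24436)
H(Y) = 12 - Y
8421/x + H(390)/(-398382) = 8421/24436 + (12 - 1*390)/(-398382) = 8421*(1/24436) + (12 - 390)*(-1/398382) = 8421/24436 - 378*(-1/398382) = 8421/24436 + 63/66397 = 560668605/1622477092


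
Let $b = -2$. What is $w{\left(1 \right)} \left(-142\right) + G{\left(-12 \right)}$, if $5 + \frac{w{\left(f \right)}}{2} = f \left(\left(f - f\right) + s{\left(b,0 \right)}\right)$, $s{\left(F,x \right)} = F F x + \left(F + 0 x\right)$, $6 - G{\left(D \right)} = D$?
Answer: $2006$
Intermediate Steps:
$G{\left(D \right)} = 6 - D$
$s{\left(F,x \right)} = F + x F^{2}$ ($s{\left(F,x \right)} = F^{2} x + \left(F + 0\right) = x F^{2} + F = F + x F^{2}$)
$w{\left(f \right)} = -10 - 4 f$ ($w{\left(f \right)} = -10 + 2 f \left(\left(f - f\right) - 2 \left(1 - 0\right)\right) = -10 + 2 f \left(0 - 2 \left(1 + 0\right)\right) = -10 + 2 f \left(0 - 2\right) = -10 + 2 f \left(-2\right) = -10 + 2 \left(- 2 f\right) = -10 - 4 f$)
$w{\left(1 \right)} \left(-142\right) + G{\left(-12 \right)} = \left(-10 - 4\right) \left(-142\right) + \left(6 - -12\right) = \left(-10 - 4\right) \left(-142\right) + \left(6 + 12\right) = \left(-14\right) \left(-142\right) + 18 = 1988 + 18 = 2006$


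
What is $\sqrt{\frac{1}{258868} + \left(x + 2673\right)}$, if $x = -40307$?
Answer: $\frac{i \sqrt{630488436772987}}{129434} \approx 193.99 i$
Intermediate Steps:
$\sqrt{\frac{1}{258868} + \left(x + 2673\right)} = \sqrt{\frac{1}{258868} + \left(-40307 + 2673\right)} = \sqrt{\frac{1}{258868} - 37634} = \sqrt{- \frac{9742238311}{258868}} = \frac{i \sqrt{630488436772987}}{129434}$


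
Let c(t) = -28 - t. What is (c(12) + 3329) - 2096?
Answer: 1193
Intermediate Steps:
(c(12) + 3329) - 2096 = ((-28 - 1*12) + 3329) - 2096 = ((-28 - 12) + 3329) - 2096 = (-40 + 3329) - 2096 = 3289 - 2096 = 1193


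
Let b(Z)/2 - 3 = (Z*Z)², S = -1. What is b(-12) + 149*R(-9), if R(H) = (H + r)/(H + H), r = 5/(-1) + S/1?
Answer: 249613/6 ≈ 41602.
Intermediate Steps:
r = -6 (r = 5/(-1) - 1/1 = 5*(-1) - 1*1 = -5 - 1 = -6)
R(H) = (-6 + H)/(2*H) (R(H) = (H - 6)/(H + H) = (-6 + H)/((2*H)) = (-6 + H)*(1/(2*H)) = (-6 + H)/(2*H))
b(Z) = 6 + 2*Z⁴ (b(Z) = 6 + 2*(Z*Z)² = 6 + 2*(Z²)² = 6 + 2*Z⁴)
b(-12) + 149*R(-9) = (6 + 2*(-12)⁴) + 149*((½)*(-6 - 9)/(-9)) = (6 + 2*20736) + 149*((½)*(-⅑)*(-15)) = (6 + 41472) + 149*(⅚) = 41478 + 745/6 = 249613/6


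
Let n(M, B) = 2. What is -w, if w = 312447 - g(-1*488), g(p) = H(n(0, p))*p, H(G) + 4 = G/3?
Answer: -932461/3 ≈ -3.1082e+5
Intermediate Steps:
H(G) = -4 + G/3
g(p) = -10*p/3 (g(p) = (-4 + (⅓)*2)*p = (-4 + ⅔)*p = -10*p/3)
w = 932461/3 (w = 312447 - (-10)*(-1*488)/3 = 312447 - (-10)*(-488)/3 = 312447 - 1*4880/3 = 312447 - 4880/3 = 932461/3 ≈ 3.1082e+5)
-w = -1*932461/3 = -932461/3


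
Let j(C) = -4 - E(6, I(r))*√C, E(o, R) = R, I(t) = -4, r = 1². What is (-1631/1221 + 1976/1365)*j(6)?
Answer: -6372/14245 + 6372*√6/14245 ≈ 0.64838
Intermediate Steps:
r = 1
j(C) = -4 + 4*√C (j(C) = -4 - (-4)*√C = -4 + 4*√C)
(-1631/1221 + 1976/1365)*j(6) = (-1631/1221 + 1976/1365)*(-4 + 4*√6) = (-1631*1/1221 + 1976*(1/1365))*(-4 + 4*√6) = (-1631/1221 + 152/105)*(-4 + 4*√6) = 1593*(-4 + 4*√6)/14245 = -6372/14245 + 6372*√6/14245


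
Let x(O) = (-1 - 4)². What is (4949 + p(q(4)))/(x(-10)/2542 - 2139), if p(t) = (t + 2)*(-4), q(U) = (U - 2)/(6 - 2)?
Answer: -12554938/5437313 ≈ -2.3090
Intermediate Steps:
x(O) = 25 (x(O) = (-5)² = 25)
q(U) = -½ + U/4 (q(U) = (-2 + U)/4 = (-2 + U)*(¼) = -½ + U/4)
p(t) = -8 - 4*t (p(t) = (2 + t)*(-4) = -8 - 4*t)
(4949 + p(q(4)))/(x(-10)/2542 - 2139) = (4949 + (-8 - 4*(-½ + (¼)*4)))/(25/2542 - 2139) = (4949 + (-8 - 4*(-½ + 1)))/(25*(1/2542) - 2139) = (4949 + (-8 - 4*½))/(25/2542 - 2139) = (4949 + (-8 - 2))/(-5437313/2542) = (4949 - 10)*(-2542/5437313) = 4939*(-2542/5437313) = -12554938/5437313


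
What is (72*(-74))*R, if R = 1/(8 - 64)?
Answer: 666/7 ≈ 95.143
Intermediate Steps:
R = -1/56 (R = 1/(-56) = -1/56 ≈ -0.017857)
(72*(-74))*R = (72*(-74))*(-1/56) = -5328*(-1/56) = 666/7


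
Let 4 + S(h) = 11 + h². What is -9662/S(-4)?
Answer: -9662/23 ≈ -420.09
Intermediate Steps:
S(h) = 7 + h² (S(h) = -4 + (11 + h²) = 7 + h²)
-9662/S(-4) = -9662/(7 + (-4)²) = -9662/(7 + 16) = -9662/23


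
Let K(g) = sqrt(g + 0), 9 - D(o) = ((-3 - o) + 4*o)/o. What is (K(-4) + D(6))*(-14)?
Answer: -91 - 28*I ≈ -91.0 - 28.0*I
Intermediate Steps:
D(o) = 9 - (-3 + 3*o)/o (D(o) = 9 - ((-3 - o) + 4*o)/o = 9 - (-3 + 3*o)/o)
K(g) = sqrt(g)
(K(-4) + D(6))*(-14) = (sqrt(-4) + (6 + 3/6))*(-14) = (2*I + (6 + 3*(1/6)))*(-14) = (2*I + (6 + 1/2))*(-14) = (2*I + 13/2)*(-14) = (13/2 + 2*I)*(-14) = -91 - 28*I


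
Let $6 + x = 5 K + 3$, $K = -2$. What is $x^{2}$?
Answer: $169$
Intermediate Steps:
$x = -13$ ($x = -6 + \left(5 \left(-2\right) + 3\right) = -6 + \left(-10 + 3\right) = -6 - 7 = -13$)
$x^{2} = \left(-13\right)^{2} = 169$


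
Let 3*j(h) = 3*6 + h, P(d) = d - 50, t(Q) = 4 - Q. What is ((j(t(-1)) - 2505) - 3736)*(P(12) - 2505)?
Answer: 47554100/3 ≈ 1.5851e+7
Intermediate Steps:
P(d) = -50 + d
j(h) = 6 + h/3 (j(h) = (3*6 + h)/3 = (18 + h)/3 = 6 + h/3)
((j(t(-1)) - 2505) - 3736)*(P(12) - 2505) = (((6 + (4 - 1*(-1))/3) - 2505) - 3736)*((-50 + 12) - 2505) = (((6 + (4 + 1)/3) - 2505) - 3736)*(-38 - 2505) = (((6 + (1/3)*5) - 2505) - 3736)*(-2543) = (((6 + 5/3) - 2505) - 3736)*(-2543) = ((23/3 - 2505) - 3736)*(-2543) = (-7492/3 - 3736)*(-2543) = -18700/3*(-2543) = 47554100/3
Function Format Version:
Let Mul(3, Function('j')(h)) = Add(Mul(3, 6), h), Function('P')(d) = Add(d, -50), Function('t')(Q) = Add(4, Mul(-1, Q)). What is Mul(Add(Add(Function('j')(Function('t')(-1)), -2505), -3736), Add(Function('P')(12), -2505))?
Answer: Rational(47554100, 3) ≈ 1.5851e+7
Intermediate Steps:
Function('P')(d) = Add(-50, d)
Function('j')(h) = Add(6, Mul(Rational(1, 3), h)) (Function('j')(h) = Mul(Rational(1, 3), Add(Mul(3, 6), h)) = Mul(Rational(1, 3), Add(18, h)) = Add(6, Mul(Rational(1, 3), h)))
Mul(Add(Add(Function('j')(Function('t')(-1)), -2505), -3736), Add(Function('P')(12), -2505)) = Mul(Add(Add(Add(6, Mul(Rational(1, 3), Add(4, Mul(-1, -1)))), -2505), -3736), Add(Add(-50, 12), -2505)) = Mul(Add(Add(Add(6, Mul(Rational(1, 3), Add(4, 1))), -2505), -3736), Add(-38, -2505)) = Mul(Add(Add(Add(6, Mul(Rational(1, 3), 5)), -2505), -3736), -2543) = Mul(Add(Add(Add(6, Rational(5, 3)), -2505), -3736), -2543) = Mul(Add(Add(Rational(23, 3), -2505), -3736), -2543) = Mul(Add(Rational(-7492, 3), -3736), -2543) = Mul(Rational(-18700, 3), -2543) = Rational(47554100, 3)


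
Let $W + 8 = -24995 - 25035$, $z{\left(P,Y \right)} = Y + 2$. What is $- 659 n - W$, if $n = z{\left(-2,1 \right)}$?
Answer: $48061$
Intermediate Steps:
$z{\left(P,Y \right)} = 2 + Y$
$n = 3$ ($n = 2 + 1 = 3$)
$W = -50038$ ($W = -8 - 50030 = -50038$)
$- 659 n - W = \left(-659\right) 3 - -50038 = -1977 + 50038 = 48061$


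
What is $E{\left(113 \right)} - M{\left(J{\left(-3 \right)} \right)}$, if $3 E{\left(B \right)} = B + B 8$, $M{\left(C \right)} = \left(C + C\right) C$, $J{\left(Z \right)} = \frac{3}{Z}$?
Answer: $337$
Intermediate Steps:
$M{\left(C \right)} = 2 C^{2}$ ($M{\left(C \right)} = 2 C C = 2 C^{2}$)
$E{\left(B \right)} = 3 B$ ($E{\left(B \right)} = \frac{B + B 8}{3} = \frac{B + 8 B}{3} = \frac{9 B}{3} = 3 B$)
$E{\left(113 \right)} - M{\left(J{\left(-3 \right)} \right)} = 3 \cdot 113 - 2 \left(\frac{3}{-3}\right)^{2} = 339 - 2 \left(3 \left(- \frac{1}{3}\right)\right)^{2} = 339 - 2 \left(-1\right)^{2} = 339 - 2 \cdot 1 = 339 - 2 = 337$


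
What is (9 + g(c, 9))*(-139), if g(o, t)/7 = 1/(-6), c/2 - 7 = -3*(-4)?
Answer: -6533/6 ≈ -1088.8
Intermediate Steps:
c = 38 (c = 14 + 2*(-3*(-4)) = 14 + 2*12 = 14 + 24 = 38)
g(o, t) = -7/6 (g(o, t) = 7/(-6) = 7*(-⅙) = -7/6)
(9 + g(c, 9))*(-139) = (9 - 7/6)*(-139) = (47/6)*(-139) = -6533/6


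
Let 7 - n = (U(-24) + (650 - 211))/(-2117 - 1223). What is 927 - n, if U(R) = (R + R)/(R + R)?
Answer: 153618/167 ≈ 919.87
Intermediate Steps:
U(R) = 1 (U(R) = (2*R)/((2*R)) = (2*R)*(1/(2*R)) = 1)
n = 1191/167 (n = 7 - (1 + (650 - 211))/(-2117 - 1223) = 7 - (1 + 439)/(-3340) = 7 - 440*(-1)/3340 = 7 - 1*(-22/167) = 7 + 22/167 = 1191/167 ≈ 7.1317)
927 - n = 927 - 1*1191/167 = 927 - 1191/167 = 153618/167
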